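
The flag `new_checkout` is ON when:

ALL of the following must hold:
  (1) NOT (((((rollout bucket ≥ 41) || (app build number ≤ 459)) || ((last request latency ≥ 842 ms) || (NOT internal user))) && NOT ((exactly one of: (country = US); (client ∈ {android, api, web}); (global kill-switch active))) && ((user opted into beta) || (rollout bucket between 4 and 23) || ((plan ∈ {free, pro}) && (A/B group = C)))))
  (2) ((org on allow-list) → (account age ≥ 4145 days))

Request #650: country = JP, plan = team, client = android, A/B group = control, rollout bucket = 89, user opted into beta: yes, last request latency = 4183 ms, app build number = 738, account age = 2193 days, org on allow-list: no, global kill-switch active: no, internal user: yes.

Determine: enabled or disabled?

Atomic conditions:
  rollout bucket ≥ 41: 89 ≥ 41 is true
  app build number ≤ 459: 738 ≤ 459 is false
  last request latency ≥ 842 ms: 4183 ≥ 842 is true
  NOT internal user: yes → false
  country = US: JP == US is false
  client ∈ {android, api, web}: android is in the set → true
  global kill-switch active: no → false
  user opted into beta: yes → true
  rollout bucket between 4 and 23: 89 in [4, 23] is false
  plan ∈ {free, pro}: team is not in the set → false
  A/B group = C: control == C is false
  org on allow-list: no → false
  account age ≥ 4145 days: 2193 ≥ 4145 is false
Combine:
[1.1.1.1] true OR false = true
[1.1.1.2] true OR false = true
[1.1.1] true OR true = true
[1.1.2.1] exactly-one(false, true, false) = true
[1.1.2] NOT true = false
[1.1.3.3] false AND false = false
[1.1.3] true OR false OR false = true
[1.1] true AND false AND true = false
[1] NOT false = true
[2] false → false (antecedent false ⇒ implication holds) = true
[root] true AND true = true
Overall: true → enabled

Enabled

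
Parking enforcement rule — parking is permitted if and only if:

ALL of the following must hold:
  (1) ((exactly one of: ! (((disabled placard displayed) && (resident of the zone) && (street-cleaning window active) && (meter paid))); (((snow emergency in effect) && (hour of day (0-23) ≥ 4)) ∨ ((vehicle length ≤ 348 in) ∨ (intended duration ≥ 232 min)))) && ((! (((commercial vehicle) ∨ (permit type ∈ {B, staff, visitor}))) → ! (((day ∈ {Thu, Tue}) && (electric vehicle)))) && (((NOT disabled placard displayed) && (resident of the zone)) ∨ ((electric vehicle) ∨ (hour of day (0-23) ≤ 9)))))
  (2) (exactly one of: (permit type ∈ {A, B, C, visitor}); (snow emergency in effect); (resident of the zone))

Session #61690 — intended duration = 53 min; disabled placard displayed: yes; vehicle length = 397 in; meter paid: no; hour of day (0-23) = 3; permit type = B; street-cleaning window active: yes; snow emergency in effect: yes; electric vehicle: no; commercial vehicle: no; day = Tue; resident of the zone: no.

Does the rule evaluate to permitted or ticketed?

Ticketed

Atomic conditions:
  disabled placard displayed: yes → true
  resident of the zone: no → false
  street-cleaning window active: yes → true
  meter paid: no → false
  snow emergency in effect: yes → true
  hour of day (0-23) ≥ 4: 3 ≥ 4 is false
  vehicle length ≤ 348 in: 397 ≤ 348 is false
  intended duration ≥ 232 min: 53 ≥ 232 is false
  commercial vehicle: no → false
  permit type ∈ {B, staff, visitor}: B is in the set → true
  day ∈ {Thu, Tue}: Tue is in the set → true
  electric vehicle: no → false
  NOT disabled placard displayed: yes → false
  hour of day (0-23) ≤ 9: 3 ≤ 9 is true
  permit type ∈ {A, B, C, visitor}: B is in the set → true
Combine:
[1.1.1.1] true AND false AND true AND false = false
[1.1.1] NOT false = true
[1.1.2.1] true AND false = false
[1.1.2.2] false OR false = false
[1.1.2] false OR false = false
[1.1] exactly-one(true, false) = true
[1.2.1.1.1] false OR true = true
[1.2.1.1] NOT true = false
[1.2.1.2.1] true AND false = false
[1.2.1.2] NOT false = true
[1.2.1] false → true (antecedent false ⇒ implication holds) = true
[1.2.2.1] false AND false = false
[1.2.2.2] false OR true = true
[1.2.2] false OR true = true
[1.2] true AND true = true
[1] true AND true = true
[2] exactly-one(true, true, false) = false
[root] true AND false = false
Overall: false → ticketed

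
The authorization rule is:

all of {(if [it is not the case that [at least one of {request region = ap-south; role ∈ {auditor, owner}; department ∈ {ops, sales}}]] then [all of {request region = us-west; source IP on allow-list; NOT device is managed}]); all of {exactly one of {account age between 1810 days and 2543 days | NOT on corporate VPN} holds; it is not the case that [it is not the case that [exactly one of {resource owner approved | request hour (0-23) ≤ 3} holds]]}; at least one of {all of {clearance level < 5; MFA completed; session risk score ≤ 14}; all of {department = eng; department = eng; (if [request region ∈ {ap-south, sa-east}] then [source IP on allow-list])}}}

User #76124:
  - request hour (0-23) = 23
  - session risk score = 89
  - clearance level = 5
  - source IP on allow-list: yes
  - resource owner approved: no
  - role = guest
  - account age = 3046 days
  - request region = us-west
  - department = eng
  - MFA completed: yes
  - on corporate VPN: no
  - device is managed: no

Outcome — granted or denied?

Atomic conditions:
  request region = ap-south: us-west == ap-south is false
  role ∈ {auditor, owner}: guest is not in the set → false
  department ∈ {ops, sales}: eng is not in the set → false
  request region = us-west: us-west == us-west is true
  source IP on allow-list: yes → true
  NOT device is managed: no → true
  account age between 1810 days and 2543 days: 3046 in [1810, 2543] is false
  NOT on corporate VPN: no → true
  resource owner approved: no → false
  request hour (0-23) ≤ 3: 23 ≤ 3 is false
  clearance level < 5: 5 < 5 is false
  MFA completed: yes → true
  session risk score ≤ 14: 89 ≤ 14 is false
  department = eng: eng == eng is true
  request region ∈ {ap-south, sa-east}: us-west is not in the set → false
Combine:
[1.1.1] false OR false OR false = false
[1.1] NOT false = true
[1.2] true AND true AND true = true
[1] true → true = true
[2.1] exactly-one(false, true) = true
[2.2.1.1] exactly-one(false, false) = false
[2.2.1] NOT false = true
[2.2] NOT true = false
[2] true AND false = false
[3.1] false AND true AND false = false
[3.2.3] false → true (antecedent false ⇒ implication holds) = true
[3.2] true AND true AND true = true
[3] false OR true = true
[root] true AND false AND true = false
Overall: false → denied

Denied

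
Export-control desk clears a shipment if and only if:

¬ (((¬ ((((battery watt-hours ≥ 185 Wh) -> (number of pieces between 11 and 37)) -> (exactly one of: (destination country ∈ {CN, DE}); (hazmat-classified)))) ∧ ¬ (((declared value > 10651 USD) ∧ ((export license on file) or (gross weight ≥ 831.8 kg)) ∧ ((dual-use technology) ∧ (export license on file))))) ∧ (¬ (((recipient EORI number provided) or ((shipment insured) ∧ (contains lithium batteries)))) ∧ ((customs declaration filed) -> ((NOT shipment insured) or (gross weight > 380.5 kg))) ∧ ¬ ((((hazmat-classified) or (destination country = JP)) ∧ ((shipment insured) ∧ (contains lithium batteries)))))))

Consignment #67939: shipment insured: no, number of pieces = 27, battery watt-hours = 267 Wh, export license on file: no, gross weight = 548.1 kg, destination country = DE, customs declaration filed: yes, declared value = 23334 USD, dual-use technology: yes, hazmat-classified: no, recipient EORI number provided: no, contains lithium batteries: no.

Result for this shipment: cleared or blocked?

Atomic conditions:
  battery watt-hours ≥ 185 Wh: 267 ≥ 185 is true
  number of pieces between 11 and 37: 27 in [11, 37] is true
  destination country ∈ {CN, DE}: DE is in the set → true
  hazmat-classified: no → false
  declared value > 10651 USD: 23334 > 10651 is true
  export license on file: no → false
  gross weight ≥ 831.8 kg: 548.1 ≥ 831.8 is false
  dual-use technology: yes → true
  recipient EORI number provided: no → false
  shipment insured: no → false
  contains lithium batteries: no → false
  customs declaration filed: yes → true
  NOT shipment insured: no → true
  gross weight > 380.5 kg: 548.1 > 380.5 is true
  destination country = JP: DE == JP is false
Combine:
[1.1.1.1.1] true → true = true
[1.1.1.1.2] exactly-one(true, false) = true
[1.1.1.1] true → true = true
[1.1.1] NOT true = false
[1.1.2.1.2] false OR false = false
[1.1.2.1.3] true AND false = false
[1.1.2.1] true AND false AND false = false
[1.1.2] NOT false = true
[1.1] false AND true = false
[1.2.1.1.2] false AND false = false
[1.2.1.1] false OR false = false
[1.2.1] NOT false = true
[1.2.2.2] true OR true = true
[1.2.2] true → true = true
[1.2.3.1.1] false OR false = false
[1.2.3.1.2] false AND false = false
[1.2.3.1] false AND false = false
[1.2.3] NOT false = true
[1.2] true AND true AND true = true
[1] false AND true = false
[root] NOT false = true
Overall: true → cleared

Cleared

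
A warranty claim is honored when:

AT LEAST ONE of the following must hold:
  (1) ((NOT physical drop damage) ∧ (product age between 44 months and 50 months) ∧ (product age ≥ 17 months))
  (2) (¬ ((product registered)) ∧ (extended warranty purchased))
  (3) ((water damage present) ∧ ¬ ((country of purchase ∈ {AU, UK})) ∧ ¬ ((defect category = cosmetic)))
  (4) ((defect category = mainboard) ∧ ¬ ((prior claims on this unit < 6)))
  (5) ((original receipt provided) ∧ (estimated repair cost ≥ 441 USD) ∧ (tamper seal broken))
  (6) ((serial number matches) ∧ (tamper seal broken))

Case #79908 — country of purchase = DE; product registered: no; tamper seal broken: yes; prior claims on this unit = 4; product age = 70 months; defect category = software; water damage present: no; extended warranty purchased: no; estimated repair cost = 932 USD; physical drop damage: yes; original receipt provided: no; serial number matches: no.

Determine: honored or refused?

Atomic conditions:
  NOT physical drop damage: yes → false
  product age between 44 months and 50 months: 70 in [44, 50] is false
  product age ≥ 17 months: 70 ≥ 17 is true
  product registered: no → false
  extended warranty purchased: no → false
  water damage present: no → false
  country of purchase ∈ {AU, UK}: DE is not in the set → false
  defect category = cosmetic: software == cosmetic is false
  defect category = mainboard: software == mainboard is false
  prior claims on this unit < 6: 4 < 6 is true
  original receipt provided: no → false
  estimated repair cost ≥ 441 USD: 932 ≥ 441 is true
  tamper seal broken: yes → true
  serial number matches: no → false
Combine:
[1] false AND false AND true = false
[2.1] NOT false = true
[2] true AND false = false
[3.2] NOT false = true
[3.3] NOT false = true
[3] false AND true AND true = false
[4.2] NOT true = false
[4] false AND false = false
[5] false AND true AND true = false
[6] false AND true = false
[root] false OR false OR false OR false OR false OR false = false
Overall: false → refused

Refused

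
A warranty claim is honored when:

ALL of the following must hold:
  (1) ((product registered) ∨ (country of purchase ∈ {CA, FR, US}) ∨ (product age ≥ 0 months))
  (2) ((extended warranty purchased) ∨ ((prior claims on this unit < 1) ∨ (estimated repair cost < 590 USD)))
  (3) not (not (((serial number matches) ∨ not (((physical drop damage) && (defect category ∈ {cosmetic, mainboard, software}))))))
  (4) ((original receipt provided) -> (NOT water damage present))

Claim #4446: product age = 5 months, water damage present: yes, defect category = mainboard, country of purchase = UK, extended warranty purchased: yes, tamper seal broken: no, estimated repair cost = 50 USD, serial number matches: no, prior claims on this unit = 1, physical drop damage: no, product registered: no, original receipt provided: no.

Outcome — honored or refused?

Atomic conditions:
  product registered: no → false
  country of purchase ∈ {CA, FR, US}: UK is not in the set → false
  product age ≥ 0 months: 5 ≥ 0 is true
  extended warranty purchased: yes → true
  prior claims on this unit < 1: 1 < 1 is false
  estimated repair cost < 590 USD: 50 < 590 is true
  serial number matches: no → false
  physical drop damage: no → false
  defect category ∈ {cosmetic, mainboard, software}: mainboard is in the set → true
  original receipt provided: no → false
  NOT water damage present: yes → false
Combine:
[1] false OR false OR true = true
[2.2] false OR true = true
[2] true OR true = true
[3.1.1.2.1] false AND true = false
[3.1.1.2] NOT false = true
[3.1.1] false OR true = true
[3.1] NOT true = false
[3] NOT false = true
[4] false → false (antecedent false ⇒ implication holds) = true
[root] true AND true AND true AND true = true
Overall: true → honored

Honored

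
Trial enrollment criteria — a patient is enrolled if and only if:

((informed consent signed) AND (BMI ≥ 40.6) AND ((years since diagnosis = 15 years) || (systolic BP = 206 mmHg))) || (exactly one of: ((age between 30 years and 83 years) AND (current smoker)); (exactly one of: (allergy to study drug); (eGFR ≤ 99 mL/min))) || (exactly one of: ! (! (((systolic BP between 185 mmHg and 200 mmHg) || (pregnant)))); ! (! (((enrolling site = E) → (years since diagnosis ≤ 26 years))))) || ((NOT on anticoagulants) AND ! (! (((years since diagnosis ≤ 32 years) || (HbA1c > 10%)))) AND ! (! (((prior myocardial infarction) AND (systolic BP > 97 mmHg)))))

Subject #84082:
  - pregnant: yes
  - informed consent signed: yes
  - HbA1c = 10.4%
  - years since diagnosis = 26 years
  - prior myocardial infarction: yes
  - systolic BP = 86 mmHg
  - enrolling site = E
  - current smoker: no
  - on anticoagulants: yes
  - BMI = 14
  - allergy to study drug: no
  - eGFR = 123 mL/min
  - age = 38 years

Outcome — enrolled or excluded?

Atomic conditions:
  informed consent signed: yes → true
  BMI ≥ 40.6: 14 ≥ 40.6 is false
  years since diagnosis = 15 years: 26 == 15 is false
  systolic BP = 206 mmHg: 86 == 206 is false
  age between 30 years and 83 years: 38 in [30, 83] is true
  current smoker: no → false
  allergy to study drug: no → false
  eGFR ≤ 99 mL/min: 123 ≤ 99 is false
  systolic BP between 185 mmHg and 200 mmHg: 86 in [185, 200] is false
  pregnant: yes → true
  enrolling site = E: E == E is true
  years since diagnosis ≤ 26 years: 26 ≤ 26 is true
  NOT on anticoagulants: yes → false
  years since diagnosis ≤ 32 years: 26 ≤ 32 is true
  HbA1c > 10%: 10.4 > 10 is true
  prior myocardial infarction: yes → true
  systolic BP > 97 mmHg: 86 > 97 is false
Combine:
[1.3] false OR false = false
[1] true AND false AND false = false
[2.1] true AND false = false
[2.2] exactly-one(false, false) = false
[2] exactly-one(false, false) = false
[3.1.1.1] false OR true = true
[3.1.1] NOT true = false
[3.1] NOT false = true
[3.2.1.1] true → true = true
[3.2.1] NOT true = false
[3.2] NOT false = true
[3] exactly-one(true, true) = false
[4.2.1.1] true OR true = true
[4.2.1] NOT true = false
[4.2] NOT false = true
[4.3.1.1] true AND false = false
[4.3.1] NOT false = true
[4.3] NOT true = false
[4] false AND true AND false = false
[root] false OR false OR false OR false = false
Overall: false → excluded

Excluded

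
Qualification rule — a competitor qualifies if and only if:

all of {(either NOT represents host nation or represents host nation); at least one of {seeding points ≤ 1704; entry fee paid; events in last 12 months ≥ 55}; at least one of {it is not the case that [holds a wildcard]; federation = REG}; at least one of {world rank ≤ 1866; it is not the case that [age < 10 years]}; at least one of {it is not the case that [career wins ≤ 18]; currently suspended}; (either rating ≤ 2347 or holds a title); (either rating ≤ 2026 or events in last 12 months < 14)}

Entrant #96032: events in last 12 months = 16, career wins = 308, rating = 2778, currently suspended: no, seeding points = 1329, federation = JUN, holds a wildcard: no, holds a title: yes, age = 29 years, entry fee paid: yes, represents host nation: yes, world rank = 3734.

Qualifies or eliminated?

Atomic conditions:
  NOT represents host nation: yes → false
  represents host nation: yes → true
  seeding points ≤ 1704: 1329 ≤ 1704 is true
  entry fee paid: yes → true
  events in last 12 months ≥ 55: 16 ≥ 55 is false
  holds a wildcard: no → false
  federation = REG: JUN == REG is false
  world rank ≤ 1866: 3734 ≤ 1866 is false
  age < 10 years: 29 < 10 is false
  career wins ≤ 18: 308 ≤ 18 is false
  currently suspended: no → false
  rating ≤ 2347: 2778 ≤ 2347 is false
  holds a title: yes → true
  rating ≤ 2026: 2778 ≤ 2026 is false
  events in last 12 months < 14: 16 < 14 is false
Combine:
[1] false OR true = true
[2] true OR true OR false = true
[3.1] NOT false = true
[3] true OR false = true
[4.2] NOT false = true
[4] false OR true = true
[5.1] NOT false = true
[5] true OR false = true
[6] false OR true = true
[7] false OR false = false
[root] true AND true AND true AND true AND true AND true AND false = false
Overall: false → eliminated

Eliminated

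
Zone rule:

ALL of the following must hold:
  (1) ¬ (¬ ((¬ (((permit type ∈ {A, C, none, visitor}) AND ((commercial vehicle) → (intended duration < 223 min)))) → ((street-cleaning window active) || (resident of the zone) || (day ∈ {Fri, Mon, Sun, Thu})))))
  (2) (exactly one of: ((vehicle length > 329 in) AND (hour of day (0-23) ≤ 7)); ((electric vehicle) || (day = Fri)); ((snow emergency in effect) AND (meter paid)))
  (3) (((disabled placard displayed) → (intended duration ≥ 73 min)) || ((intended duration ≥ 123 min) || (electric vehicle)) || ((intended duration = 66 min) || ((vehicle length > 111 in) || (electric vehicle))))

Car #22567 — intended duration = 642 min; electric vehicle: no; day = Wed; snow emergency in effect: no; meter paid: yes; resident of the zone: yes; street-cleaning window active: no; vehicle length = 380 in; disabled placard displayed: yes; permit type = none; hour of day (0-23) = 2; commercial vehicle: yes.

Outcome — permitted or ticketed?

Permitted

Atomic conditions:
  permit type ∈ {A, C, none, visitor}: none is in the set → true
  commercial vehicle: yes → true
  intended duration < 223 min: 642 < 223 is false
  street-cleaning window active: no → false
  resident of the zone: yes → true
  day ∈ {Fri, Mon, Sun, Thu}: Wed is not in the set → false
  vehicle length > 329 in: 380 > 329 is true
  hour of day (0-23) ≤ 7: 2 ≤ 7 is true
  electric vehicle: no → false
  day = Fri: Wed == Fri is false
  snow emergency in effect: no → false
  meter paid: yes → true
  disabled placard displayed: yes → true
  intended duration ≥ 73 min: 642 ≥ 73 is true
  intended duration ≥ 123 min: 642 ≥ 123 is true
  intended duration = 66 min: 642 == 66 is false
  vehicle length > 111 in: 380 > 111 is true
Combine:
[1.1.1.1.1.2] true → false = false
[1.1.1.1.1] true AND false = false
[1.1.1.1] NOT false = true
[1.1.1.2] false OR true OR false = true
[1.1.1] true → true = true
[1.1] NOT true = false
[1] NOT false = true
[2.1] true AND true = true
[2.2] false OR false = false
[2.3] false AND true = false
[2] exactly-one(true, false, false) = true
[3.1] true → true = true
[3.2] true OR false = true
[3.3.2] true OR false = true
[3.3] false OR true = true
[3] true OR true OR true = true
[root] true AND true AND true = true
Overall: true → permitted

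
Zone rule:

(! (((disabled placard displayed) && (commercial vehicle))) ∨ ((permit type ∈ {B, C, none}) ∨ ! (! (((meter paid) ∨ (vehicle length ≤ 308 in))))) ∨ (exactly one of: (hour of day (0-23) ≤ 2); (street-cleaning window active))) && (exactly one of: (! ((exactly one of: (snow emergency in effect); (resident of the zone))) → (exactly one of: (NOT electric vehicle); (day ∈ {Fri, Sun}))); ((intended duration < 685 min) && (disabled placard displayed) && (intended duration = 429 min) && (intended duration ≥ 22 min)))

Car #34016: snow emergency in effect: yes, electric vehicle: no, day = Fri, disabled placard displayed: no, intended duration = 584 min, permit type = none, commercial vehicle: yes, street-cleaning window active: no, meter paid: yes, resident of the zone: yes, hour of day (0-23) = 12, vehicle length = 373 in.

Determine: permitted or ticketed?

Ticketed

Atomic conditions:
  disabled placard displayed: no → false
  commercial vehicle: yes → true
  permit type ∈ {B, C, none}: none is in the set → true
  meter paid: yes → true
  vehicle length ≤ 308 in: 373 ≤ 308 is false
  hour of day (0-23) ≤ 2: 12 ≤ 2 is false
  street-cleaning window active: no → false
  snow emergency in effect: yes → true
  resident of the zone: yes → true
  NOT electric vehicle: no → true
  day ∈ {Fri, Sun}: Fri is in the set → true
  intended duration < 685 min: 584 < 685 is true
  intended duration = 429 min: 584 == 429 is false
  intended duration ≥ 22 min: 584 ≥ 22 is true
Combine:
[1.1.1] false AND true = false
[1.1] NOT false = true
[1.2.2.1.1] true OR false = true
[1.2.2.1] NOT true = false
[1.2.2] NOT false = true
[1.2] true OR true = true
[1.3] exactly-one(false, false) = false
[1] true OR true OR false = true
[2.1.1.1] exactly-one(true, true) = false
[2.1.1] NOT false = true
[2.1.2] exactly-one(true, true) = false
[2.1] true → false = false
[2.2] true AND false AND false AND true = false
[2] exactly-one(false, false) = false
[root] true AND false = false
Overall: false → ticketed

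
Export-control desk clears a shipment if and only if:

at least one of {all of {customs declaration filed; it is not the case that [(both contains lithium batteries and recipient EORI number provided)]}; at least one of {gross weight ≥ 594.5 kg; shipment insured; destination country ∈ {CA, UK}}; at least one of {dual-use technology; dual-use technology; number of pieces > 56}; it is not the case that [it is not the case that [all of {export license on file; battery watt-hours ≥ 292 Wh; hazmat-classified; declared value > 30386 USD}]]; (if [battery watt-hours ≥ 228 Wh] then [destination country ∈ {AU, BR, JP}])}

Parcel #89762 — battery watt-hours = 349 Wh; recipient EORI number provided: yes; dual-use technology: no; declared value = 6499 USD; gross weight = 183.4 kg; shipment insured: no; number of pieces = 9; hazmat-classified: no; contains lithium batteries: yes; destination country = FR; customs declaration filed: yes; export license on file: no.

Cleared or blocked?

Atomic conditions:
  customs declaration filed: yes → true
  contains lithium batteries: yes → true
  recipient EORI number provided: yes → true
  gross weight ≥ 594.5 kg: 183.4 ≥ 594.5 is false
  shipment insured: no → false
  destination country ∈ {CA, UK}: FR is not in the set → false
  dual-use technology: no → false
  number of pieces > 56: 9 > 56 is false
  export license on file: no → false
  battery watt-hours ≥ 292 Wh: 349 ≥ 292 is true
  hazmat-classified: no → false
  declared value > 30386 USD: 6499 > 30386 is false
  battery watt-hours ≥ 228 Wh: 349 ≥ 228 is true
  destination country ∈ {AU, BR, JP}: FR is not in the set → false
Combine:
[1.2.1] true AND true = true
[1.2] NOT true = false
[1] true AND false = false
[2] false OR false OR false = false
[3] false OR false OR false = false
[4.1.1] false AND true AND false AND false = false
[4.1] NOT false = true
[4] NOT true = false
[5] true → false = false
[root] false OR false OR false OR false OR false = false
Overall: false → blocked

Blocked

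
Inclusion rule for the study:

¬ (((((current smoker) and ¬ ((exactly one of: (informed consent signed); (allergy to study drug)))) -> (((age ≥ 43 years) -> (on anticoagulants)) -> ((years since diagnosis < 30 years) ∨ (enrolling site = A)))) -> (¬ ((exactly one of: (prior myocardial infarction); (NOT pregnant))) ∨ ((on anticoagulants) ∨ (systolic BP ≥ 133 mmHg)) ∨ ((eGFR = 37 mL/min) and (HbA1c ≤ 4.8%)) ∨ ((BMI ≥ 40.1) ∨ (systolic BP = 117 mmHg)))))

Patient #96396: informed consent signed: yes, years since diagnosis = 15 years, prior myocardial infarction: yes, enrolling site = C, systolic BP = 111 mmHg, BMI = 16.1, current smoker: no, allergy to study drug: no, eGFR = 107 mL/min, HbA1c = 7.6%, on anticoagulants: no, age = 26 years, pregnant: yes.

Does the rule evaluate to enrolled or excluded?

Atomic conditions:
  current smoker: no → false
  informed consent signed: yes → true
  allergy to study drug: no → false
  age ≥ 43 years: 26 ≥ 43 is false
  on anticoagulants: no → false
  years since diagnosis < 30 years: 15 < 30 is true
  enrolling site = A: C == A is false
  prior myocardial infarction: yes → true
  NOT pregnant: yes → false
  systolic BP ≥ 133 mmHg: 111 ≥ 133 is false
  eGFR = 37 mL/min: 107 == 37 is false
  HbA1c ≤ 4.8%: 7.6 ≤ 4.8 is false
  BMI ≥ 40.1: 16.1 ≥ 40.1 is false
  systolic BP = 117 mmHg: 111 == 117 is false
Combine:
[1.1.1.2.1] exactly-one(true, false) = true
[1.1.1.2] NOT true = false
[1.1.1] false AND false = false
[1.1.2.1] false → false (antecedent false ⇒ implication holds) = true
[1.1.2.2] true OR false = true
[1.1.2] true → true = true
[1.1] false → true (antecedent false ⇒ implication holds) = true
[1.2.1.1] exactly-one(true, false) = true
[1.2.1] NOT true = false
[1.2.2] false OR false = false
[1.2.3] false AND false = false
[1.2.4] false OR false = false
[1.2] false OR false OR false OR false = false
[1] true → false = false
[root] NOT false = true
Overall: true → enrolled

Enrolled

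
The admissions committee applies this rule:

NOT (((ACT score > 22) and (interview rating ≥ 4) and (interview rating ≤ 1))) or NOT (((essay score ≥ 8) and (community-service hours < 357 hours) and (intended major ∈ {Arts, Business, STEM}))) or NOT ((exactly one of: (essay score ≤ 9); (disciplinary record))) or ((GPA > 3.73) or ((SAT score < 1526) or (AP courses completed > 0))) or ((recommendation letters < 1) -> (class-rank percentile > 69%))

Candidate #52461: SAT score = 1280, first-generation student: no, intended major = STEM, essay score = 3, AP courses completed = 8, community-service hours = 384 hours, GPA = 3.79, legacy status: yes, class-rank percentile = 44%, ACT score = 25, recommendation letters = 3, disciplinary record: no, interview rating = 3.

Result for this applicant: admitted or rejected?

Atomic conditions:
  ACT score > 22: 25 > 22 is true
  interview rating ≥ 4: 3 ≥ 4 is false
  interview rating ≤ 1: 3 ≤ 1 is false
  essay score ≥ 8: 3 ≥ 8 is false
  community-service hours < 357 hours: 384 < 357 is false
  intended major ∈ {Arts, Business, STEM}: STEM is in the set → true
  essay score ≤ 9: 3 ≤ 9 is true
  disciplinary record: no → false
  GPA > 3.73: 3.79 > 3.73 is true
  SAT score < 1526: 1280 < 1526 is true
  AP courses completed > 0: 8 > 0 is true
  recommendation letters < 1: 3 < 1 is false
  class-rank percentile > 69%: 44 > 69 is false
Combine:
[1.1] true AND false AND false = false
[1] NOT false = true
[2.1] false AND false AND true = false
[2] NOT false = true
[3.1] exactly-one(true, false) = true
[3] NOT true = false
[4.2] true OR true = true
[4] true OR true = true
[5] false → false (antecedent false ⇒ implication holds) = true
[root] true OR true OR false OR true OR true = true
Overall: true → admitted

Admitted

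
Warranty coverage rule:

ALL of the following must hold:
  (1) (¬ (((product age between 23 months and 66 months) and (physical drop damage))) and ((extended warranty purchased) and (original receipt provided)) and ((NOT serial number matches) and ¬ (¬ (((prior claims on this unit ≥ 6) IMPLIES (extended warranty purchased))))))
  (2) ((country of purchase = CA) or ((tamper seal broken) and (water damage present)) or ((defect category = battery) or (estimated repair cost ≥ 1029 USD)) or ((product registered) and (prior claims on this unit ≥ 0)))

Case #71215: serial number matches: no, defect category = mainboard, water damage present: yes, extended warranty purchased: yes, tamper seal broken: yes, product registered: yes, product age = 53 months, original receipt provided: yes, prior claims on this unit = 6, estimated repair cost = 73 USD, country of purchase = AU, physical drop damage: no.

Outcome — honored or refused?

Honored

Atomic conditions:
  product age between 23 months and 66 months: 53 in [23, 66] is true
  physical drop damage: no → false
  extended warranty purchased: yes → true
  original receipt provided: yes → true
  NOT serial number matches: no → true
  prior claims on this unit ≥ 6: 6 ≥ 6 is true
  country of purchase = CA: AU == CA is false
  tamper seal broken: yes → true
  water damage present: yes → true
  defect category = battery: mainboard == battery is false
  estimated repair cost ≥ 1029 USD: 73 ≥ 1029 is false
  product registered: yes → true
  prior claims on this unit ≥ 0: 6 ≥ 0 is true
Combine:
[1.1.1] true AND false = false
[1.1] NOT false = true
[1.2] true AND true = true
[1.3.2.1.1] true → true = true
[1.3.2.1] NOT true = false
[1.3.2] NOT false = true
[1.3] true AND true = true
[1] true AND true AND true = true
[2.2] true AND true = true
[2.3] false OR false = false
[2.4] true AND true = true
[2] false OR true OR false OR true = true
[root] true AND true = true
Overall: true → honored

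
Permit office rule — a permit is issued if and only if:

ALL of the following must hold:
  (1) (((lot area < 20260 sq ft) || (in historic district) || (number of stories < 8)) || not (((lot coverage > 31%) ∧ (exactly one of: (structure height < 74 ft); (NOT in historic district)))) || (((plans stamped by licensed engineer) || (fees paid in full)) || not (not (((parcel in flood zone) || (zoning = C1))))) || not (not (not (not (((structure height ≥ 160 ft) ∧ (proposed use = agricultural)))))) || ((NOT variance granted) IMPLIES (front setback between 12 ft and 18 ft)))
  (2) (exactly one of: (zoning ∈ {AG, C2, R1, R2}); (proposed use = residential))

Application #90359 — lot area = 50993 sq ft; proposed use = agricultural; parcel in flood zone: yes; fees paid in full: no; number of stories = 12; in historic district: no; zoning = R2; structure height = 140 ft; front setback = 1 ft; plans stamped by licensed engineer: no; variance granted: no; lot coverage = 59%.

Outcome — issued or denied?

Atomic conditions:
  lot area < 20260 sq ft: 50993 < 20260 is false
  in historic district: no → false
  number of stories < 8: 12 < 8 is false
  lot coverage > 31%: 59 > 31 is true
  structure height < 74 ft: 140 < 74 is false
  NOT in historic district: no → true
  plans stamped by licensed engineer: no → false
  fees paid in full: no → false
  parcel in flood zone: yes → true
  zoning = C1: R2 == C1 is false
  structure height ≥ 160 ft: 140 ≥ 160 is false
  proposed use = agricultural: agricultural == agricultural is true
  NOT variance granted: no → true
  front setback between 12 ft and 18 ft: 1 in [12, 18] is false
  zoning ∈ {AG, C2, R1, R2}: R2 is in the set → true
  proposed use = residential: agricultural == residential is false
Combine:
[1.1] false OR false OR false = false
[1.2.1.2] exactly-one(false, true) = true
[1.2.1] true AND true = true
[1.2] NOT true = false
[1.3.1] false OR false = false
[1.3.2.1.1] true OR false = true
[1.3.2.1] NOT true = false
[1.3.2] NOT false = true
[1.3] false OR true = true
[1.4.1.1.1.1] false AND true = false
[1.4.1.1.1] NOT false = true
[1.4.1.1] NOT true = false
[1.4.1] NOT false = true
[1.4] NOT true = false
[1.5] true → false = false
[1] false OR false OR true OR false OR false = true
[2] exactly-one(true, false) = true
[root] true AND true = true
Overall: true → issued

Issued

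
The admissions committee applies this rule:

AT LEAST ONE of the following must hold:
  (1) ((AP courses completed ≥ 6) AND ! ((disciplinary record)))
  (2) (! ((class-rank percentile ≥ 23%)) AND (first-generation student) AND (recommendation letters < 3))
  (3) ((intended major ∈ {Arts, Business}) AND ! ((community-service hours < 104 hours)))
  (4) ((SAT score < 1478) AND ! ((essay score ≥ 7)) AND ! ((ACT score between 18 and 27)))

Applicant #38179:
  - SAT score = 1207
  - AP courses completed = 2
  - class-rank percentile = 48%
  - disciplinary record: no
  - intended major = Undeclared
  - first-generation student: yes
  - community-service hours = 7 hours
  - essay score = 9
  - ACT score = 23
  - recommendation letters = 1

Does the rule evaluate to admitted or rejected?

Rejected

Atomic conditions:
  AP courses completed ≥ 6: 2 ≥ 6 is false
  disciplinary record: no → false
  class-rank percentile ≥ 23%: 48 ≥ 23 is true
  first-generation student: yes → true
  recommendation letters < 3: 1 < 3 is true
  intended major ∈ {Arts, Business}: Undeclared is not in the set → false
  community-service hours < 104 hours: 7 < 104 is true
  SAT score < 1478: 1207 < 1478 is true
  essay score ≥ 7: 9 ≥ 7 is true
  ACT score between 18 and 27: 23 in [18, 27] is true
Combine:
[1.2] NOT false = true
[1] false AND true = false
[2.1] NOT true = false
[2] false AND true AND true = false
[3.2] NOT true = false
[3] false AND false = false
[4.2] NOT true = false
[4.3] NOT true = false
[4] true AND false AND false = false
[root] false OR false OR false OR false = false
Overall: false → rejected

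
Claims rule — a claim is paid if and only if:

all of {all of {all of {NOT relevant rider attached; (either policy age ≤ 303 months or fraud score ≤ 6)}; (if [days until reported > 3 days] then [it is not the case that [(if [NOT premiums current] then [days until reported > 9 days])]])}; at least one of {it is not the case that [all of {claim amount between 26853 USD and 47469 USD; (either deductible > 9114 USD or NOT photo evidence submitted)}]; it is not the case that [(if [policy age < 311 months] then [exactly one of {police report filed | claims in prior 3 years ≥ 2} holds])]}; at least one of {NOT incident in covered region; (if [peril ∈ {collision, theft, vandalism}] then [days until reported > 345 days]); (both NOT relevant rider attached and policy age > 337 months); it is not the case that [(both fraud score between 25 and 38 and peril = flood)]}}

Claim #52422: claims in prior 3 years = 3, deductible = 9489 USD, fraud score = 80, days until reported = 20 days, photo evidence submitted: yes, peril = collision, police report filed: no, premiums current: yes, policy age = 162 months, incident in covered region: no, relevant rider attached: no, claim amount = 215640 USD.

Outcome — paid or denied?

Denied

Atomic conditions:
  NOT relevant rider attached: no → true
  policy age ≤ 303 months: 162 ≤ 303 is true
  fraud score ≤ 6: 80 ≤ 6 is false
  days until reported > 3 days: 20 > 3 is true
  NOT premiums current: yes → false
  days until reported > 9 days: 20 > 9 is true
  claim amount between 26853 USD and 47469 USD: 215640 in [26853, 47469] is false
  deductible > 9114 USD: 9489 > 9114 is true
  NOT photo evidence submitted: yes → false
  policy age < 311 months: 162 < 311 is true
  police report filed: no → false
  claims in prior 3 years ≥ 2: 3 ≥ 2 is true
  NOT incident in covered region: no → true
  peril ∈ {collision, theft, vandalism}: collision is in the set → true
  days until reported > 345 days: 20 > 345 is false
  policy age > 337 months: 162 > 337 is false
  fraud score between 25 and 38: 80 in [25, 38] is false
  peril = flood: collision == flood is false
Combine:
[1.1.2] true OR false = true
[1.1] true AND true = true
[1.2.2.1] false → true (antecedent false ⇒ implication holds) = true
[1.2.2] NOT true = false
[1.2] true → false = false
[1] true AND false = false
[2.1.1.2] true OR false = true
[2.1.1] false AND true = false
[2.1] NOT false = true
[2.2.1.2] exactly-one(false, true) = true
[2.2.1] true → true = true
[2.2] NOT true = false
[2] true OR false = true
[3.2] true → false = false
[3.3] true AND false = false
[3.4.1] false AND false = false
[3.4] NOT false = true
[3] true OR false OR false OR true = true
[root] false AND true AND true = false
Overall: false → denied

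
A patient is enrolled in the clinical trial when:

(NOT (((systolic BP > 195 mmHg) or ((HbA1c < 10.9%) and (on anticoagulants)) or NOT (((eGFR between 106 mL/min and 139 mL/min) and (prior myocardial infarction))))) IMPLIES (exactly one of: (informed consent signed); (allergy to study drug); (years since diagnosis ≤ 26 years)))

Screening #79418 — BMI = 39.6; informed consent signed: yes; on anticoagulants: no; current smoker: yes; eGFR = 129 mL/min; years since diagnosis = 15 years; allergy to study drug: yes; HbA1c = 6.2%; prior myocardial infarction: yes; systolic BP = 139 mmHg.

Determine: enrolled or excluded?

Atomic conditions:
  systolic BP > 195 mmHg: 139 > 195 is false
  HbA1c < 10.9%: 6.2 < 10.9 is true
  on anticoagulants: no → false
  eGFR between 106 mL/min and 139 mL/min: 129 in [106, 139] is true
  prior myocardial infarction: yes → true
  informed consent signed: yes → true
  allergy to study drug: yes → true
  years since diagnosis ≤ 26 years: 15 ≤ 26 is true
Combine:
[1.1.2] true AND false = false
[1.1.3.1] true AND true = true
[1.1.3] NOT true = false
[1.1] false OR false OR false = false
[1] NOT false = true
[2] exactly-one(true, true, true) = false
[root] true → false = false
Overall: false → excluded

Excluded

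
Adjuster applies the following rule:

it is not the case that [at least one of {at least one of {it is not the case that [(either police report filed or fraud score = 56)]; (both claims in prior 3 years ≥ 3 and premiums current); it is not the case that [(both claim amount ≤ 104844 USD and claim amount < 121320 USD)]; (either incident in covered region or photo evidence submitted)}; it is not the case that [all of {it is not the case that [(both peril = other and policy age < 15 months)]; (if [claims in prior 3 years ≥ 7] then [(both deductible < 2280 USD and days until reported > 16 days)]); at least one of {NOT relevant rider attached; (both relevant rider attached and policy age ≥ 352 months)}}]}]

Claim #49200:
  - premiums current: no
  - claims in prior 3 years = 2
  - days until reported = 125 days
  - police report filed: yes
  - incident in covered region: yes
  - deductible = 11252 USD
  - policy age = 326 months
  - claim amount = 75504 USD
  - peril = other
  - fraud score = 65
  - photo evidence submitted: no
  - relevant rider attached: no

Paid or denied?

Atomic conditions:
  police report filed: yes → true
  fraud score = 56: 65 == 56 is false
  claims in prior 3 years ≥ 3: 2 ≥ 3 is false
  premiums current: no → false
  claim amount ≤ 104844 USD: 75504 ≤ 104844 is true
  claim amount < 121320 USD: 75504 < 121320 is true
  incident in covered region: yes → true
  photo evidence submitted: no → false
  peril = other: other == other is true
  policy age < 15 months: 326 < 15 is false
  claims in prior 3 years ≥ 7: 2 ≥ 7 is false
  deductible < 2280 USD: 11252 < 2280 is false
  days until reported > 16 days: 125 > 16 is true
  NOT relevant rider attached: no → true
  relevant rider attached: no → false
  policy age ≥ 352 months: 326 ≥ 352 is false
Combine:
[1.1.1.1] true OR false = true
[1.1.1] NOT true = false
[1.1.2] false AND false = false
[1.1.3.1] true AND true = true
[1.1.3] NOT true = false
[1.1.4] true OR false = true
[1.1] false OR false OR false OR true = true
[1.2.1.1.1] true AND false = false
[1.2.1.1] NOT false = true
[1.2.1.2.2] false AND true = false
[1.2.1.2] false → false (antecedent false ⇒ implication holds) = true
[1.2.1.3.2] false AND false = false
[1.2.1.3] true OR false = true
[1.2.1] true AND true AND true = true
[1.2] NOT true = false
[1] true OR false = true
[root] NOT true = false
Overall: false → denied

Denied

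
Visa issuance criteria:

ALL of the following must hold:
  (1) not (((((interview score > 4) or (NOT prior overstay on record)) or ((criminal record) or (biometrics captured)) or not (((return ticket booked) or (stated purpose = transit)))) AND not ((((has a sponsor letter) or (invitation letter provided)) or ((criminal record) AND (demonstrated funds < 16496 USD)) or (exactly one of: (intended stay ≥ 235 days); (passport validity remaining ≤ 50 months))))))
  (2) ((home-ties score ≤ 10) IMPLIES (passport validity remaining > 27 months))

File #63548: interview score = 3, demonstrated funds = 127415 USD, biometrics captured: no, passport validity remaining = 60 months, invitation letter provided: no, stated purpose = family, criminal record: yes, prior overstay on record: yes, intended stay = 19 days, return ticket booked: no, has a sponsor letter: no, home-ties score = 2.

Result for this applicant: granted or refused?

Refused

Atomic conditions:
  interview score > 4: 3 > 4 is false
  NOT prior overstay on record: yes → false
  criminal record: yes → true
  biometrics captured: no → false
  return ticket booked: no → false
  stated purpose = transit: family == transit is false
  has a sponsor letter: no → false
  invitation letter provided: no → false
  demonstrated funds < 16496 USD: 127415 < 16496 is false
  intended stay ≥ 235 days: 19 ≥ 235 is false
  passport validity remaining ≤ 50 months: 60 ≤ 50 is false
  home-ties score ≤ 10: 2 ≤ 10 is true
  passport validity remaining > 27 months: 60 > 27 is true
Combine:
[1.1.1.1] false OR false = false
[1.1.1.2] true OR false = true
[1.1.1.3.1] false OR false = false
[1.1.1.3] NOT false = true
[1.1.1] false OR true OR true = true
[1.1.2.1.1] false OR false = false
[1.1.2.1.2] true AND false = false
[1.1.2.1.3] exactly-one(false, false) = false
[1.1.2.1] false OR false OR false = false
[1.1.2] NOT false = true
[1.1] true AND true = true
[1] NOT true = false
[2] true → true = true
[root] false AND true = false
Overall: false → refused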